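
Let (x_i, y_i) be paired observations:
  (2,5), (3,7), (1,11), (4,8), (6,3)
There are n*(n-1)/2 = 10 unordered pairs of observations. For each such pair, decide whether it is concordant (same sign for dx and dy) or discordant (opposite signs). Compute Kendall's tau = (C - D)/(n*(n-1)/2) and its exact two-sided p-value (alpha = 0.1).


Step 1: Enumerate the 10 unordered pairs (i,j) with i<j and classify each by sign(x_j-x_i) * sign(y_j-y_i).
  (1,2):dx=+1,dy=+2->C; (1,3):dx=-1,dy=+6->D; (1,4):dx=+2,dy=+3->C; (1,5):dx=+4,dy=-2->D
  (2,3):dx=-2,dy=+4->D; (2,4):dx=+1,dy=+1->C; (2,5):dx=+3,dy=-4->D; (3,4):dx=+3,dy=-3->D
  (3,5):dx=+5,dy=-8->D; (4,5):dx=+2,dy=-5->D
Step 2: C = 3, D = 7, total pairs = 10.
Step 3: tau = (C - D)/(n(n-1)/2) = (3 - 7)/10 = -0.400000.
Step 4: Exact two-sided p-value (enumerate n! = 120 permutations of y under H0): p = 0.483333.
Step 5: alpha = 0.1. fail to reject H0.

tau_b = -0.4000 (C=3, D=7), p = 0.483333, fail to reject H0.


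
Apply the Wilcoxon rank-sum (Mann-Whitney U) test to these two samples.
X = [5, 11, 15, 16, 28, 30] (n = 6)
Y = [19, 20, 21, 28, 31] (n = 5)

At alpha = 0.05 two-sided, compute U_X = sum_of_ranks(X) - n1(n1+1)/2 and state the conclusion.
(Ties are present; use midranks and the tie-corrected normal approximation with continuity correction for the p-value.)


Step 1: Combine and sort all 11 observations; assign midranks.
sorted (value, group): (5,X), (11,X), (15,X), (16,X), (19,Y), (20,Y), (21,Y), (28,X), (28,Y), (30,X), (31,Y)
ranks: 5->1, 11->2, 15->3, 16->4, 19->5, 20->6, 21->7, 28->8.5, 28->8.5, 30->10, 31->11
Step 2: Rank sum for X: R1 = 1 + 2 + 3 + 4 + 8.5 + 10 = 28.5.
Step 3: U_X = R1 - n1(n1+1)/2 = 28.5 - 6*7/2 = 28.5 - 21 = 7.5.
       U_Y = n1*n2 - U_X = 30 - 7.5 = 22.5.
Step 4: Ties are present, so use the tie-corrected normal approximation (with continuity correction) for the p-value.
Step 5: p-value = 0.200217; compare to alpha = 0.05. fail to reject H0.

U_X = 7.5, p = 0.200217, fail to reject H0 at alpha = 0.05.


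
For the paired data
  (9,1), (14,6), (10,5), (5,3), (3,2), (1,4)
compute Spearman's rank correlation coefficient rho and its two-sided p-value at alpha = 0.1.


Step 1: Rank x and y separately (midranks; no ties here).
rank(x): 9->4, 14->6, 10->5, 5->3, 3->2, 1->1
rank(y): 1->1, 6->6, 5->5, 3->3, 2->2, 4->4
Step 2: d_i = R_x(i) - R_y(i); compute d_i^2.
  (4-1)^2=9, (6-6)^2=0, (5-5)^2=0, (3-3)^2=0, (2-2)^2=0, (1-4)^2=9
sum(d^2) = 18.
Step 3: rho = 1 - 6*18 / (6*(6^2 - 1)) = 1 - 108/210 = 0.485714.
Step 4: Under H0, t = rho * sqrt((n-2)/(1-rho^2)) = 1.1113 ~ t(4).
Step 5: Two-sided p-value from the t-distribution with 4 df = 0.328723.
Step 6: alpha = 0.1. fail to reject H0.

rho = 0.4857, p = 0.328723, fail to reject H0 at alpha = 0.1.


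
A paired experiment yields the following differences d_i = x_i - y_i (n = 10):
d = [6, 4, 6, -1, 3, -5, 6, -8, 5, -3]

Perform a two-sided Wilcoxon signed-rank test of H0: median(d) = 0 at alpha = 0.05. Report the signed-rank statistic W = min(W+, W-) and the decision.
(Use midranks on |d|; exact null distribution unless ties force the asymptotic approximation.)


Step 1: Drop any zero differences (none here) and take |d_i|.
|d| = [6, 4, 6, 1, 3, 5, 6, 8, 5, 3]
Step 2: Midrank |d_i| (ties get averaged ranks).
ranks: |6|->8, |4|->4, |6|->8, |1|->1, |3|->2.5, |5|->5.5, |6|->8, |8|->10, |5|->5.5, |3|->2.5
Step 3: Attach original signs; sum ranks with positive sign and with negative sign.
W+ = 8 + 4 + 8 + 2.5 + 8 + 5.5 = 36
W- = 1 + 5.5 + 10 + 2.5 = 19
(Check: W+ + W- = 55 should equal n(n+1)/2 = 55.)
Step 4: Test statistic W = min(W+, W-) = 19.
Step 5: Ties in |d|, so use the tie-corrected normal approximation.
        E[W] = n(n+1)/4 = 10*11/4 = 27.5.
        Tie groups: |d|=3 (t=2), |d|=5 (t=2), |d|=6 (t=3); sum(t^3 - t) = 36.
        Var[W] = n(n+1)(2n+1)/24 - sum(t^3-t)/48 = 2310/24 - 36/48 = 95.5.
        z = (W - E[W]) / sqrt(Var[W]) = (19 - 27.5) / 9.7724 = -0.8698.
        Two-sided p = 2*Phi(z) = 0.384412.
Step 6: alpha = 0.05. fail to reject H0.

W+ = 36, W- = 19, W = min = 19, p = 0.384412, fail to reject H0.


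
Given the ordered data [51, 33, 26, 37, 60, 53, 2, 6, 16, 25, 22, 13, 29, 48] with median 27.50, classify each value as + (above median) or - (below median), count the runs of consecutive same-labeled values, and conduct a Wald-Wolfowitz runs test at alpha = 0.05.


Step 1: Compute median = 27.50; label A = above, B = below.
Labels in order: AABAAABBBBBBAA  (n_A = 7, n_B = 7)
Step 2: Count runs R = 5.
Step 3: Under H0 (random ordering), E[R] = 2*n_A*n_B/(n_A+n_B) + 1 = 2*7*7/14 + 1 = 8.0000.
        Var[R] = 2*n_A*n_B*(2*n_A*n_B - n_A - n_B) / ((n_A+n_B)^2 * (n_A+n_B-1)) = 8232/2548 = 3.2308.
        SD[R] = 1.7974.
Step 4: Continuity-corrected z = (R + 0.5 - E[R]) / SD[R] = (5 + 0.5 - 8.0000) / 1.7974 = -1.3909.
Step 5: Two-sided p-value via normal approximation = 2*(1 - Phi(|z|)) = 0.164264.
Step 6: alpha = 0.05. fail to reject H0.

R = 5, z = -1.3909, p = 0.164264, fail to reject H0.


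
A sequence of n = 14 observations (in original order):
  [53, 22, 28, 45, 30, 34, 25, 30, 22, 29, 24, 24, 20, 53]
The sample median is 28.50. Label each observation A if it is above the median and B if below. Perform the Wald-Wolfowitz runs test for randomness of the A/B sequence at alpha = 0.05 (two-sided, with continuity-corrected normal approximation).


Step 1: Compute median = 28.50; label A = above, B = below.
Labels in order: ABBAAABABABBBA  (n_A = 7, n_B = 7)
Step 2: Count runs R = 9.
Step 3: Under H0 (random ordering), E[R] = 2*n_A*n_B/(n_A+n_B) + 1 = 2*7*7/14 + 1 = 8.0000.
        Var[R] = 2*n_A*n_B*(2*n_A*n_B - n_A - n_B) / ((n_A+n_B)^2 * (n_A+n_B-1)) = 8232/2548 = 3.2308.
        SD[R] = 1.7974.
Step 4: Continuity-corrected z = (R - 0.5 - E[R]) / SD[R] = (9 - 0.5 - 8.0000) / 1.7974 = 0.2782.
Step 5: Two-sided p-value via normal approximation = 2*(1 - Phi(|z|)) = 0.780879.
Step 6: alpha = 0.05. fail to reject H0.

R = 9, z = 0.2782, p = 0.780879, fail to reject H0.


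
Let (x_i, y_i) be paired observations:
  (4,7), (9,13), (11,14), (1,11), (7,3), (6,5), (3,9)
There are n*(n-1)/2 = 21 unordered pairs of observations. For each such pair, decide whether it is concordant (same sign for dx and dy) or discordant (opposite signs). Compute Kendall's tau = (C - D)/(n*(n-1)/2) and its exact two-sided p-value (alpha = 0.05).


Step 1: Enumerate the 21 unordered pairs (i,j) with i<j and classify each by sign(x_j-x_i) * sign(y_j-y_i).
  (1,2):dx=+5,dy=+6->C; (1,3):dx=+7,dy=+7->C; (1,4):dx=-3,dy=+4->D; (1,5):dx=+3,dy=-4->D
  (1,6):dx=+2,dy=-2->D; (1,7):dx=-1,dy=+2->D; (2,3):dx=+2,dy=+1->C; (2,4):dx=-8,dy=-2->C
  (2,5):dx=-2,dy=-10->C; (2,6):dx=-3,dy=-8->C; (2,7):dx=-6,dy=-4->C; (3,4):dx=-10,dy=-3->C
  (3,5):dx=-4,dy=-11->C; (3,6):dx=-5,dy=-9->C; (3,7):dx=-8,dy=-5->C; (4,5):dx=+6,dy=-8->D
  (4,6):dx=+5,dy=-6->D; (4,7):dx=+2,dy=-2->D; (5,6):dx=-1,dy=+2->D; (5,7):dx=-4,dy=+6->D
  (6,7):dx=-3,dy=+4->D
Step 2: C = 11, D = 10, total pairs = 21.
Step 3: tau = (C - D)/(n(n-1)/2) = (11 - 10)/21 = 0.047619.
Step 4: Exact two-sided p-value (enumerate n! = 5040 permutations of y under H0): p = 1.000000.
Step 5: alpha = 0.05. fail to reject H0.

tau_b = 0.0476 (C=11, D=10), p = 1.000000, fail to reject H0.


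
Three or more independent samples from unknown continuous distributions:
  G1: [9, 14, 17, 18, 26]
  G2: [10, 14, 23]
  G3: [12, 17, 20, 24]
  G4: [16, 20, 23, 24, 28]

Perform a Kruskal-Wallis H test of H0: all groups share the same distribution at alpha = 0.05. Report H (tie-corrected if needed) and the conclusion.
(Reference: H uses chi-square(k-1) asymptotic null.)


Step 1: Combine all N = 17 observations and assign midranks.
sorted (value, group, rank): (9,G1,1), (10,G2,2), (12,G3,3), (14,G1,4.5), (14,G2,4.5), (16,G4,6), (17,G1,7.5), (17,G3,7.5), (18,G1,9), (20,G3,10.5), (20,G4,10.5), (23,G2,12.5), (23,G4,12.5), (24,G3,14.5), (24,G4,14.5), (26,G1,16), (28,G4,17)
Step 2: Sum ranks within each group.
R_1 = 38 (n_1 = 5)
R_2 = 19 (n_2 = 3)
R_3 = 35.5 (n_3 = 4)
R_4 = 60.5 (n_4 = 5)
Step 3: H = 12/(N(N+1)) * sum(R_i^2/n_i) - 3(N+1)
     = 12/(17*18) * (38^2/5 + 19^2/3 + 35.5^2/4 + 60.5^2/5) - 3*18
     = 0.039216 * 1456.25 - 54
     = 3.107680.
Step 4: Ties present; correction factor C = 1 - 30/(17^3 - 17) = 0.993873. Corrected H = 3.107680 / 0.993873 = 3.126839.
Step 5: Under H0, H ~ chi^2(3); p-value = 0.372479.
Step 6: alpha = 0.05. fail to reject H0.

H = 3.1268, df = 3, p = 0.372479, fail to reject H0.


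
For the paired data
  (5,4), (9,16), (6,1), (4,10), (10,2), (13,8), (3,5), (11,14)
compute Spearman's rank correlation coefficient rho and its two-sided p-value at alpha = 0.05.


Step 1: Rank x and y separately (midranks; no ties here).
rank(x): 5->3, 9->5, 6->4, 4->2, 10->6, 13->8, 3->1, 11->7
rank(y): 4->3, 16->8, 1->1, 10->6, 2->2, 8->5, 5->4, 14->7
Step 2: d_i = R_x(i) - R_y(i); compute d_i^2.
  (3-3)^2=0, (5-8)^2=9, (4-1)^2=9, (2-6)^2=16, (6-2)^2=16, (8-5)^2=9, (1-4)^2=9, (7-7)^2=0
sum(d^2) = 68.
Step 3: rho = 1 - 6*68 / (8*(8^2 - 1)) = 1 - 408/504 = 0.190476.
Step 4: Under H0, t = rho * sqrt((n-2)/(1-rho^2)) = 0.4753 ~ t(6).
Step 5: Two-sided p-value from the t-distribution with 6 df = 0.651401.
Step 6: alpha = 0.05. fail to reject H0.

rho = 0.1905, p = 0.651401, fail to reject H0 at alpha = 0.05.


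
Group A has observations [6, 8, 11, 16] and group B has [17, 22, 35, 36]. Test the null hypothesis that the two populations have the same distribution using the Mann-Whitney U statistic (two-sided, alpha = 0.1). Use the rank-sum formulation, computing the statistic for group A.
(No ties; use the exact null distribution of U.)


Step 1: Combine and sort all 8 observations; assign midranks.
sorted (value, group): (6,X), (8,X), (11,X), (16,X), (17,Y), (22,Y), (35,Y), (36,Y)
ranks: 6->1, 8->2, 11->3, 16->4, 17->5, 22->6, 35->7, 36->8
Step 2: Rank sum for X: R1 = 1 + 2 + 3 + 4 = 10.
Step 3: U_X = R1 - n1(n1+1)/2 = 10 - 4*5/2 = 10 - 10 = 0.
       U_Y = n1*n2 - U_X = 16 - 0 = 16.
Step 4: No ties, so the exact null distribution of U (based on enumerating the C(8,4) = 70 equally likely rank assignments) gives the two-sided p-value.
Step 5: p-value = 0.028571; compare to alpha = 0.1. reject H0.

U_X = 0, p = 0.028571, reject H0 at alpha = 0.1.


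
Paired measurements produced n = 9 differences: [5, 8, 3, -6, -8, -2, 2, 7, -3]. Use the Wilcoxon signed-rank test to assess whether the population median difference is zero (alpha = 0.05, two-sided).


Step 1: Drop any zero differences (none here) and take |d_i|.
|d| = [5, 8, 3, 6, 8, 2, 2, 7, 3]
Step 2: Midrank |d_i| (ties get averaged ranks).
ranks: |5|->5, |8|->8.5, |3|->3.5, |6|->6, |8|->8.5, |2|->1.5, |2|->1.5, |7|->7, |3|->3.5
Step 3: Attach original signs; sum ranks with positive sign and with negative sign.
W+ = 5 + 8.5 + 3.5 + 1.5 + 7 = 25.5
W- = 6 + 8.5 + 1.5 + 3.5 = 19.5
(Check: W+ + W- = 45 should equal n(n+1)/2 = 45.)
Step 4: Test statistic W = min(W+, W-) = 19.5.
Step 5: Ties in |d|, so use the tie-corrected normal approximation.
        E[W] = n(n+1)/4 = 9*10/4 = 22.5.
        Tie groups: |d|=2 (t=2), |d|=3 (t=2), |d|=8 (t=2); sum(t^3 - t) = 18.
        Var[W] = n(n+1)(2n+1)/24 - sum(t^3-t)/48 = 1710/24 - 18/48 = 70.875.
        z = (W - E[W]) / sqrt(Var[W]) = (19.5 - 22.5) / 8.4187 = -0.3563.
        Two-sided p = 2*Phi(z) = 0.721580.
Step 6: alpha = 0.05. fail to reject H0.

W+ = 25.5, W- = 19.5, W = min = 19.5, p = 0.721580, fail to reject H0.


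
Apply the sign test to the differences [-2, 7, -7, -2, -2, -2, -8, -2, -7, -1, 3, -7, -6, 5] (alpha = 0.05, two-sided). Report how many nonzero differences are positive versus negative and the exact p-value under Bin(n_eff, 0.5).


Step 1: Discard zero differences. Original n = 14; n_eff = number of nonzero differences = 14.
Nonzero differences (with sign): -2, +7, -7, -2, -2, -2, -8, -2, -7, -1, +3, -7, -6, +5
Step 2: Count signs: positive = 3, negative = 11.
Step 3: Under H0: P(positive) = 0.5, so the number of positives S ~ Bin(14, 0.5).
Step 4: Two-sided exact p-value = sum of Bin(14,0.5) probabilities at or below the observed probability = 0.057373.
Step 5: alpha = 0.05. fail to reject H0.

n_eff = 14, pos = 3, neg = 11, p = 0.057373, fail to reject H0.


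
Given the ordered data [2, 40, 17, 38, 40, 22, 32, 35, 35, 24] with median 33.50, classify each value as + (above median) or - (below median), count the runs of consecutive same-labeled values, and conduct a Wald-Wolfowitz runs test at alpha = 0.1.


Step 1: Compute median = 33.50; label A = above, B = below.
Labels in order: BABAABBAAB  (n_A = 5, n_B = 5)
Step 2: Count runs R = 7.
Step 3: Under H0 (random ordering), E[R] = 2*n_A*n_B/(n_A+n_B) + 1 = 2*5*5/10 + 1 = 6.0000.
        Var[R] = 2*n_A*n_B*(2*n_A*n_B - n_A - n_B) / ((n_A+n_B)^2 * (n_A+n_B-1)) = 2000/900 = 2.2222.
        SD[R] = 1.4907.
Step 4: Continuity-corrected z = (R - 0.5 - E[R]) / SD[R] = (7 - 0.5 - 6.0000) / 1.4907 = 0.3354.
Step 5: Two-sided p-value via normal approximation = 2*(1 - Phi(|z|)) = 0.737316.
Step 6: alpha = 0.1. fail to reject H0.

R = 7, z = 0.3354, p = 0.737316, fail to reject H0.


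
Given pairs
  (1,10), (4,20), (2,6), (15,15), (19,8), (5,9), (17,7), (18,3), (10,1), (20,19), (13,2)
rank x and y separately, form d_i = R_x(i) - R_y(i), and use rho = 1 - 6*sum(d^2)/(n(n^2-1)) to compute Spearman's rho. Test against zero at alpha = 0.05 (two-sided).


Step 1: Rank x and y separately (midranks; no ties here).
rank(x): 1->1, 4->3, 2->2, 15->7, 19->10, 5->4, 17->8, 18->9, 10->5, 20->11, 13->6
rank(y): 10->8, 20->11, 6->4, 15->9, 8->6, 9->7, 7->5, 3->3, 1->1, 19->10, 2->2
Step 2: d_i = R_x(i) - R_y(i); compute d_i^2.
  (1-8)^2=49, (3-11)^2=64, (2-4)^2=4, (7-9)^2=4, (10-6)^2=16, (4-7)^2=9, (8-5)^2=9, (9-3)^2=36, (5-1)^2=16, (11-10)^2=1, (6-2)^2=16
sum(d^2) = 224.
Step 3: rho = 1 - 6*224 / (11*(11^2 - 1)) = 1 - 1344/1320 = -0.018182.
Step 4: Under H0, t = rho * sqrt((n-2)/(1-rho^2)) = -0.0546 ~ t(9).
Step 5: Two-sided p-value from the t-distribution with 9 df = 0.957685.
Step 6: alpha = 0.05. fail to reject H0.

rho = -0.0182, p = 0.957685, fail to reject H0 at alpha = 0.05.


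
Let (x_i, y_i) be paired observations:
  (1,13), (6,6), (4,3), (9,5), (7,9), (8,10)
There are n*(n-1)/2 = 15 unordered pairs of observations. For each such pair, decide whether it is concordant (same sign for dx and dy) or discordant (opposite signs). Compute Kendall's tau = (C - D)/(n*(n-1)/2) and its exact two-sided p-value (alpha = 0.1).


Step 1: Enumerate the 15 unordered pairs (i,j) with i<j and classify each by sign(x_j-x_i) * sign(y_j-y_i).
  (1,2):dx=+5,dy=-7->D; (1,3):dx=+3,dy=-10->D; (1,4):dx=+8,dy=-8->D; (1,5):dx=+6,dy=-4->D
  (1,6):dx=+7,dy=-3->D; (2,3):dx=-2,dy=-3->C; (2,4):dx=+3,dy=-1->D; (2,5):dx=+1,dy=+3->C
  (2,6):dx=+2,dy=+4->C; (3,4):dx=+5,dy=+2->C; (3,5):dx=+3,dy=+6->C; (3,6):dx=+4,dy=+7->C
  (4,5):dx=-2,dy=+4->D; (4,6):dx=-1,dy=+5->D; (5,6):dx=+1,dy=+1->C
Step 2: C = 7, D = 8, total pairs = 15.
Step 3: tau = (C - D)/(n(n-1)/2) = (7 - 8)/15 = -0.066667.
Step 4: Exact two-sided p-value (enumerate n! = 720 permutations of y under H0): p = 1.000000.
Step 5: alpha = 0.1. fail to reject H0.

tau_b = -0.0667 (C=7, D=8), p = 1.000000, fail to reject H0.


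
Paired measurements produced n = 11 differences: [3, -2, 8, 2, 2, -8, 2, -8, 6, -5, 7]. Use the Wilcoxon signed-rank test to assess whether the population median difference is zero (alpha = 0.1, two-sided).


Step 1: Drop any zero differences (none here) and take |d_i|.
|d| = [3, 2, 8, 2, 2, 8, 2, 8, 6, 5, 7]
Step 2: Midrank |d_i| (ties get averaged ranks).
ranks: |3|->5, |2|->2.5, |8|->10, |2|->2.5, |2|->2.5, |8|->10, |2|->2.5, |8|->10, |6|->7, |5|->6, |7|->8
Step 3: Attach original signs; sum ranks with positive sign and with negative sign.
W+ = 5 + 10 + 2.5 + 2.5 + 2.5 + 7 + 8 = 37.5
W- = 2.5 + 10 + 10 + 6 = 28.5
(Check: W+ + W- = 66 should equal n(n+1)/2 = 66.)
Step 4: Test statistic W = min(W+, W-) = 28.5.
Step 5: Ties in |d|, so use the tie-corrected normal approximation.
        E[W] = n(n+1)/4 = 11*12/4 = 33.
        Tie groups: |d|=2 (t=4), |d|=8 (t=3); sum(t^3 - t) = 84.
        Var[W] = n(n+1)(2n+1)/24 - sum(t^3-t)/48 = 3036/24 - 84/48 = 124.75.
        z = (W - E[W]) / sqrt(Var[W]) = (28.5 - 33) / 11.1692 = -0.4029.
        Two-sided p = 2*Phi(z) = 0.687025.
Step 6: alpha = 0.1. fail to reject H0.

W+ = 37.5, W- = 28.5, W = min = 28.5, p = 0.687025, fail to reject H0.


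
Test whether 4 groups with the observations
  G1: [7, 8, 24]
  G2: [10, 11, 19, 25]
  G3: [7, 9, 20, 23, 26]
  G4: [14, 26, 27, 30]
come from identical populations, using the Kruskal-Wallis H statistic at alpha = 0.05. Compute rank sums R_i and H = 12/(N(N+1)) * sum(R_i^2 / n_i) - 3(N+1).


Step 1: Combine all N = 16 observations and assign midranks.
sorted (value, group, rank): (7,G1,1.5), (7,G3,1.5), (8,G1,3), (9,G3,4), (10,G2,5), (11,G2,6), (14,G4,7), (19,G2,8), (20,G3,9), (23,G3,10), (24,G1,11), (25,G2,12), (26,G3,13.5), (26,G4,13.5), (27,G4,15), (30,G4,16)
Step 2: Sum ranks within each group.
R_1 = 15.5 (n_1 = 3)
R_2 = 31 (n_2 = 4)
R_3 = 38 (n_3 = 5)
R_4 = 51.5 (n_4 = 4)
Step 3: H = 12/(N(N+1)) * sum(R_i^2/n_i) - 3(N+1)
     = 12/(16*17) * (15.5^2/3 + 31^2/4 + 38^2/5 + 51.5^2/4) - 3*17
     = 0.044118 * 1272.2 - 51
     = 5.126287.
Step 4: Ties present; correction factor C = 1 - 12/(16^3 - 16) = 0.997059. Corrected H = 5.126287 / 0.997059 = 5.141409.
Step 5: Under H0, H ~ chi^2(3); p-value = 0.161731.
Step 6: alpha = 0.05. fail to reject H0.

H = 5.1414, df = 3, p = 0.161731, fail to reject H0.


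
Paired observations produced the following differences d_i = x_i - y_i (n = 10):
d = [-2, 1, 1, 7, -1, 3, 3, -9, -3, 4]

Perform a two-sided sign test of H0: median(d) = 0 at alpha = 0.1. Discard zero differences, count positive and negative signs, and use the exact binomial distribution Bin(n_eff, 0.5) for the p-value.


Step 1: Discard zero differences. Original n = 10; n_eff = number of nonzero differences = 10.
Nonzero differences (with sign): -2, +1, +1, +7, -1, +3, +3, -9, -3, +4
Step 2: Count signs: positive = 6, negative = 4.
Step 3: Under H0: P(positive) = 0.5, so the number of positives S ~ Bin(10, 0.5).
Step 4: Two-sided exact p-value = sum of Bin(10,0.5) probabilities at or below the observed probability = 0.753906.
Step 5: alpha = 0.1. fail to reject H0.

n_eff = 10, pos = 6, neg = 4, p = 0.753906, fail to reject H0.


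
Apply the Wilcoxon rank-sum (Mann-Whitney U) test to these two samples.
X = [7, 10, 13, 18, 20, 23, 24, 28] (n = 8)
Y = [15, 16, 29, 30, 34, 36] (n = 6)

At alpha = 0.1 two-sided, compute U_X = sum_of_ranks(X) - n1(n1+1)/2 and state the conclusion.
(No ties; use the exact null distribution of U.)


Step 1: Combine and sort all 14 observations; assign midranks.
sorted (value, group): (7,X), (10,X), (13,X), (15,Y), (16,Y), (18,X), (20,X), (23,X), (24,X), (28,X), (29,Y), (30,Y), (34,Y), (36,Y)
ranks: 7->1, 10->2, 13->3, 15->4, 16->5, 18->6, 20->7, 23->8, 24->9, 28->10, 29->11, 30->12, 34->13, 36->14
Step 2: Rank sum for X: R1 = 1 + 2 + 3 + 6 + 7 + 8 + 9 + 10 = 46.
Step 3: U_X = R1 - n1(n1+1)/2 = 46 - 8*9/2 = 46 - 36 = 10.
       U_Y = n1*n2 - U_X = 48 - 10 = 38.
Step 4: No ties, so the exact null distribution of U (based on enumerating the C(14,8) = 3003 equally likely rank assignments) gives the two-sided p-value.
Step 5: p-value = 0.081252; compare to alpha = 0.1. reject H0.

U_X = 10, p = 0.081252, reject H0 at alpha = 0.1.


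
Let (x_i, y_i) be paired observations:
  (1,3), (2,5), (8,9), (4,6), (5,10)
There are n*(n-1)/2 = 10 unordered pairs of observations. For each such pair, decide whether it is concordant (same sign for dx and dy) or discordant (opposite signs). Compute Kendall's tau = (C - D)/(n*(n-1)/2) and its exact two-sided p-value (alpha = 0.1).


Step 1: Enumerate the 10 unordered pairs (i,j) with i<j and classify each by sign(x_j-x_i) * sign(y_j-y_i).
  (1,2):dx=+1,dy=+2->C; (1,3):dx=+7,dy=+6->C; (1,4):dx=+3,dy=+3->C; (1,5):dx=+4,dy=+7->C
  (2,3):dx=+6,dy=+4->C; (2,4):dx=+2,dy=+1->C; (2,5):dx=+3,dy=+5->C; (3,4):dx=-4,dy=-3->C
  (3,5):dx=-3,dy=+1->D; (4,5):dx=+1,dy=+4->C
Step 2: C = 9, D = 1, total pairs = 10.
Step 3: tau = (C - D)/(n(n-1)/2) = (9 - 1)/10 = 0.800000.
Step 4: Exact two-sided p-value (enumerate n! = 120 permutations of y under H0): p = 0.083333.
Step 5: alpha = 0.1. reject H0.

tau_b = 0.8000 (C=9, D=1), p = 0.083333, reject H0.


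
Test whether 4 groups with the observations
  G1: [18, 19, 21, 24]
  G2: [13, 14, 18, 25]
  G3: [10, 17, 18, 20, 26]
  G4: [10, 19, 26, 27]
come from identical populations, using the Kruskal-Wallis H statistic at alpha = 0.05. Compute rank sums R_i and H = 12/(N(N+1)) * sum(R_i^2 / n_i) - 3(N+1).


Step 1: Combine all N = 17 observations and assign midranks.
sorted (value, group, rank): (10,G3,1.5), (10,G4,1.5), (13,G2,3), (14,G2,4), (17,G3,5), (18,G1,7), (18,G2,7), (18,G3,7), (19,G1,9.5), (19,G4,9.5), (20,G3,11), (21,G1,12), (24,G1,13), (25,G2,14), (26,G3,15.5), (26,G4,15.5), (27,G4,17)
Step 2: Sum ranks within each group.
R_1 = 41.5 (n_1 = 4)
R_2 = 28 (n_2 = 4)
R_3 = 40 (n_3 = 5)
R_4 = 43.5 (n_4 = 4)
Step 3: H = 12/(N(N+1)) * sum(R_i^2/n_i) - 3(N+1)
     = 12/(17*18) * (41.5^2/4 + 28^2/4 + 40^2/5 + 43.5^2/4) - 3*18
     = 0.039216 * 1419.62 - 54
     = 1.671569.
Step 4: Ties present; correction factor C = 1 - 42/(17^3 - 17) = 0.991422. Corrected H = 1.671569 / 0.991422 = 1.686032.
Step 5: Under H0, H ~ chi^2(3); p-value = 0.640044.
Step 6: alpha = 0.05. fail to reject H0.

H = 1.6860, df = 3, p = 0.640044, fail to reject H0.


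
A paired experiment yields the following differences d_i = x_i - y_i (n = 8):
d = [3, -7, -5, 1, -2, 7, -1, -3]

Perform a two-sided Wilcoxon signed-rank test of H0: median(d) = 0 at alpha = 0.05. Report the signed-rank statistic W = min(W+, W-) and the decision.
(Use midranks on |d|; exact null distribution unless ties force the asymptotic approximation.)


Step 1: Drop any zero differences (none here) and take |d_i|.
|d| = [3, 7, 5, 1, 2, 7, 1, 3]
Step 2: Midrank |d_i| (ties get averaged ranks).
ranks: |3|->4.5, |7|->7.5, |5|->6, |1|->1.5, |2|->3, |7|->7.5, |1|->1.5, |3|->4.5
Step 3: Attach original signs; sum ranks with positive sign and with negative sign.
W+ = 4.5 + 1.5 + 7.5 = 13.5
W- = 7.5 + 6 + 3 + 1.5 + 4.5 = 22.5
(Check: W+ + W- = 36 should equal n(n+1)/2 = 36.)
Step 4: Test statistic W = min(W+, W-) = 13.5.
Step 5: Ties in |d|, so use the tie-corrected normal approximation.
        E[W] = n(n+1)/4 = 8*9/4 = 18.
        Tie groups: |d|=1 (t=2), |d|=3 (t=2), |d|=7 (t=2); sum(t^3 - t) = 18.
        Var[W] = n(n+1)(2n+1)/24 - sum(t^3-t)/48 = 1224/24 - 18/48 = 50.625.
        z = (W - E[W]) / sqrt(Var[W]) = (13.5 - 18) / 7.1151 = -0.6325.
        Two-sided p = 2*Phi(z) = 0.527089.
Step 6: alpha = 0.05. fail to reject H0.

W+ = 13.5, W- = 22.5, W = min = 13.5, p = 0.527089, fail to reject H0.


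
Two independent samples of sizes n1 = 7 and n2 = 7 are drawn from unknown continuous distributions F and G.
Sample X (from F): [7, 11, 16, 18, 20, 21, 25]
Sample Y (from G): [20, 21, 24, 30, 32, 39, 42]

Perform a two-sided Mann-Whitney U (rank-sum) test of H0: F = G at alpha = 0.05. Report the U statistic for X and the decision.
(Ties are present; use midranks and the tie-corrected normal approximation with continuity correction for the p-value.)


Step 1: Combine and sort all 14 observations; assign midranks.
sorted (value, group): (7,X), (11,X), (16,X), (18,X), (20,X), (20,Y), (21,X), (21,Y), (24,Y), (25,X), (30,Y), (32,Y), (39,Y), (42,Y)
ranks: 7->1, 11->2, 16->3, 18->4, 20->5.5, 20->5.5, 21->7.5, 21->7.5, 24->9, 25->10, 30->11, 32->12, 39->13, 42->14
Step 2: Rank sum for X: R1 = 1 + 2 + 3 + 4 + 5.5 + 7.5 + 10 = 33.
Step 3: U_X = R1 - n1(n1+1)/2 = 33 - 7*8/2 = 33 - 28 = 5.
       U_Y = n1*n2 - U_X = 49 - 5 = 44.
Step 4: Ties are present, so use the tie-corrected normal approximation (with continuity correction) for the p-value.
Step 5: p-value = 0.014971; compare to alpha = 0.05. reject H0.

U_X = 5, p = 0.014971, reject H0 at alpha = 0.05.


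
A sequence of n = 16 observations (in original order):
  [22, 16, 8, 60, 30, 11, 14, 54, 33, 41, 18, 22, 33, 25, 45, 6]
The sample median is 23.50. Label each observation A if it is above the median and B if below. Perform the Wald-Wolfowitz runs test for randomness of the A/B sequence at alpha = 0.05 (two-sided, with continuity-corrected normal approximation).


Step 1: Compute median = 23.50; label A = above, B = below.
Labels in order: BBBAABBAAABBAAAB  (n_A = 8, n_B = 8)
Step 2: Count runs R = 7.
Step 3: Under H0 (random ordering), E[R] = 2*n_A*n_B/(n_A+n_B) + 1 = 2*8*8/16 + 1 = 9.0000.
        Var[R] = 2*n_A*n_B*(2*n_A*n_B - n_A - n_B) / ((n_A+n_B)^2 * (n_A+n_B-1)) = 14336/3840 = 3.7333.
        SD[R] = 1.9322.
Step 4: Continuity-corrected z = (R + 0.5 - E[R]) / SD[R] = (7 + 0.5 - 9.0000) / 1.9322 = -0.7763.
Step 5: Two-sided p-value via normal approximation = 2*(1 - Phi(|z|)) = 0.437558.
Step 6: alpha = 0.05. fail to reject H0.

R = 7, z = -0.7763, p = 0.437558, fail to reject H0.


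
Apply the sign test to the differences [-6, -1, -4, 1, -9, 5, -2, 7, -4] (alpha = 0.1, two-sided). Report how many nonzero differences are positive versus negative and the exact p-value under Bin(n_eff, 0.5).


Step 1: Discard zero differences. Original n = 9; n_eff = number of nonzero differences = 9.
Nonzero differences (with sign): -6, -1, -4, +1, -9, +5, -2, +7, -4
Step 2: Count signs: positive = 3, negative = 6.
Step 3: Under H0: P(positive) = 0.5, so the number of positives S ~ Bin(9, 0.5).
Step 4: Two-sided exact p-value = sum of Bin(9,0.5) probabilities at or below the observed probability = 0.507812.
Step 5: alpha = 0.1. fail to reject H0.

n_eff = 9, pos = 3, neg = 6, p = 0.507812, fail to reject H0.


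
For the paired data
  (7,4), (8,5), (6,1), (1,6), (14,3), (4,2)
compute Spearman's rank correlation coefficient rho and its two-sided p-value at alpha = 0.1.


Step 1: Rank x and y separately (midranks; no ties here).
rank(x): 7->4, 8->5, 6->3, 1->1, 14->6, 4->2
rank(y): 4->4, 5->5, 1->1, 6->6, 3->3, 2->2
Step 2: d_i = R_x(i) - R_y(i); compute d_i^2.
  (4-4)^2=0, (5-5)^2=0, (3-1)^2=4, (1-6)^2=25, (6-3)^2=9, (2-2)^2=0
sum(d^2) = 38.
Step 3: rho = 1 - 6*38 / (6*(6^2 - 1)) = 1 - 228/210 = -0.085714.
Step 4: Under H0, t = rho * sqrt((n-2)/(1-rho^2)) = -0.1721 ~ t(4).
Step 5: Two-sided p-value from the t-distribution with 4 df = 0.871743.
Step 6: alpha = 0.1. fail to reject H0.

rho = -0.0857, p = 0.871743, fail to reject H0 at alpha = 0.1.


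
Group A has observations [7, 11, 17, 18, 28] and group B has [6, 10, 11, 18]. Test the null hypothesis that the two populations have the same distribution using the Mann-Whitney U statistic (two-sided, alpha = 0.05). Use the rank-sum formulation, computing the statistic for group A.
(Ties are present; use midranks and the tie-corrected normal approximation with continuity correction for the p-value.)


Step 1: Combine and sort all 9 observations; assign midranks.
sorted (value, group): (6,Y), (7,X), (10,Y), (11,X), (11,Y), (17,X), (18,X), (18,Y), (28,X)
ranks: 6->1, 7->2, 10->3, 11->4.5, 11->4.5, 17->6, 18->7.5, 18->7.5, 28->9
Step 2: Rank sum for X: R1 = 2 + 4.5 + 6 + 7.5 + 9 = 29.
Step 3: U_X = R1 - n1(n1+1)/2 = 29 - 5*6/2 = 29 - 15 = 14.
       U_Y = n1*n2 - U_X = 20 - 14 = 6.
Step 4: Ties are present, so use the tie-corrected normal approximation (with continuity correction) for the p-value.
Step 5: p-value = 0.387282; compare to alpha = 0.05. fail to reject H0.

U_X = 14, p = 0.387282, fail to reject H0 at alpha = 0.05.


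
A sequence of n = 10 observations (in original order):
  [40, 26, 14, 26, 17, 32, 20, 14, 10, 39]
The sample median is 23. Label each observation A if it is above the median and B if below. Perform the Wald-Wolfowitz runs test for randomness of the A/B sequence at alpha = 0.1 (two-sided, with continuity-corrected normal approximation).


Step 1: Compute median = 23; label A = above, B = below.
Labels in order: AABABABBBA  (n_A = 5, n_B = 5)
Step 2: Count runs R = 7.
Step 3: Under H0 (random ordering), E[R] = 2*n_A*n_B/(n_A+n_B) + 1 = 2*5*5/10 + 1 = 6.0000.
        Var[R] = 2*n_A*n_B*(2*n_A*n_B - n_A - n_B) / ((n_A+n_B)^2 * (n_A+n_B-1)) = 2000/900 = 2.2222.
        SD[R] = 1.4907.
Step 4: Continuity-corrected z = (R - 0.5 - E[R]) / SD[R] = (7 - 0.5 - 6.0000) / 1.4907 = 0.3354.
Step 5: Two-sided p-value via normal approximation = 2*(1 - Phi(|z|)) = 0.737316.
Step 6: alpha = 0.1. fail to reject H0.

R = 7, z = 0.3354, p = 0.737316, fail to reject H0.


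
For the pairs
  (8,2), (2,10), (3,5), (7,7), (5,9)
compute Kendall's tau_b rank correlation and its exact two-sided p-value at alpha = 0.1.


Step 1: Enumerate the 10 unordered pairs (i,j) with i<j and classify each by sign(x_j-x_i) * sign(y_j-y_i).
  (1,2):dx=-6,dy=+8->D; (1,3):dx=-5,dy=+3->D; (1,4):dx=-1,dy=+5->D; (1,5):dx=-3,dy=+7->D
  (2,3):dx=+1,dy=-5->D; (2,4):dx=+5,dy=-3->D; (2,5):dx=+3,dy=-1->D; (3,4):dx=+4,dy=+2->C
  (3,5):dx=+2,dy=+4->C; (4,5):dx=-2,dy=+2->D
Step 2: C = 2, D = 8, total pairs = 10.
Step 3: tau = (C - D)/(n(n-1)/2) = (2 - 8)/10 = -0.600000.
Step 4: Exact two-sided p-value (enumerate n! = 120 permutations of y under H0): p = 0.233333.
Step 5: alpha = 0.1. fail to reject H0.

tau_b = -0.6000 (C=2, D=8), p = 0.233333, fail to reject H0.


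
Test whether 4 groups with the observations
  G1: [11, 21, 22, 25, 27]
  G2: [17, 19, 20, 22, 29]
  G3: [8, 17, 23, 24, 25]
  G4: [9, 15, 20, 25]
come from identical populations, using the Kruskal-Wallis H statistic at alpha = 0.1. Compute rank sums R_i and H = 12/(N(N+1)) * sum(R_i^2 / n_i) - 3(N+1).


Step 1: Combine all N = 19 observations and assign midranks.
sorted (value, group, rank): (8,G3,1), (9,G4,2), (11,G1,3), (15,G4,4), (17,G2,5.5), (17,G3,5.5), (19,G2,7), (20,G2,8.5), (20,G4,8.5), (21,G1,10), (22,G1,11.5), (22,G2,11.5), (23,G3,13), (24,G3,14), (25,G1,16), (25,G3,16), (25,G4,16), (27,G1,18), (29,G2,19)
Step 2: Sum ranks within each group.
R_1 = 58.5 (n_1 = 5)
R_2 = 51.5 (n_2 = 5)
R_3 = 49.5 (n_3 = 5)
R_4 = 30.5 (n_4 = 4)
Step 3: H = 12/(N(N+1)) * sum(R_i^2/n_i) - 3(N+1)
     = 12/(19*20) * (58.5^2/5 + 51.5^2/5 + 49.5^2/5 + 30.5^2/4) - 3*20
     = 0.031579 * 1937.51 - 60
     = 1.184605.
Step 4: Ties present; correction factor C = 1 - 42/(19^3 - 19) = 0.993860. Corrected H = 1.184605 / 0.993860 = 1.191924.
Step 5: Under H0, H ~ chi^2(3); p-value = 0.754942.
Step 6: alpha = 0.1. fail to reject H0.

H = 1.1919, df = 3, p = 0.754942, fail to reject H0.


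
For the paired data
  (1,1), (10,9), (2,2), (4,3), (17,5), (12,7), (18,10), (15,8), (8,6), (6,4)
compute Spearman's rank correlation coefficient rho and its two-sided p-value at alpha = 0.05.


Step 1: Rank x and y separately (midranks; no ties here).
rank(x): 1->1, 10->6, 2->2, 4->3, 17->9, 12->7, 18->10, 15->8, 8->5, 6->4
rank(y): 1->1, 9->9, 2->2, 3->3, 5->5, 7->7, 10->10, 8->8, 6->6, 4->4
Step 2: d_i = R_x(i) - R_y(i); compute d_i^2.
  (1-1)^2=0, (6-9)^2=9, (2-2)^2=0, (3-3)^2=0, (9-5)^2=16, (7-7)^2=0, (10-10)^2=0, (8-8)^2=0, (5-6)^2=1, (4-4)^2=0
sum(d^2) = 26.
Step 3: rho = 1 - 6*26 / (10*(10^2 - 1)) = 1 - 156/990 = 0.842424.
Step 4: Under H0, t = rho * sqrt((n-2)/(1-rho^2)) = 4.4222 ~ t(8).
Step 5: Two-sided p-value from the t-distribution with 8 df = 0.002220.
Step 6: alpha = 0.05. reject H0.

rho = 0.8424, p = 0.002220, reject H0 at alpha = 0.05.


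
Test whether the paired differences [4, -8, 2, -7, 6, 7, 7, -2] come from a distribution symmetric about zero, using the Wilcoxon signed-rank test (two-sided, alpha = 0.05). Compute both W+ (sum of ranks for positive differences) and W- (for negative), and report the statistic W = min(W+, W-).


Step 1: Drop any zero differences (none here) and take |d_i|.
|d| = [4, 8, 2, 7, 6, 7, 7, 2]
Step 2: Midrank |d_i| (ties get averaged ranks).
ranks: |4|->3, |8|->8, |2|->1.5, |7|->6, |6|->4, |7|->6, |7|->6, |2|->1.5
Step 3: Attach original signs; sum ranks with positive sign and with negative sign.
W+ = 3 + 1.5 + 4 + 6 + 6 = 20.5
W- = 8 + 6 + 1.5 = 15.5
(Check: W+ + W- = 36 should equal n(n+1)/2 = 36.)
Step 4: Test statistic W = min(W+, W-) = 15.5.
Step 5: Ties in |d|, so use the tie-corrected normal approximation.
        E[W] = n(n+1)/4 = 8*9/4 = 18.
        Tie groups: |d|=2 (t=2), |d|=7 (t=3); sum(t^3 - t) = 30.
        Var[W] = n(n+1)(2n+1)/24 - sum(t^3-t)/48 = 1224/24 - 30/48 = 50.375.
        z = (W - E[W]) / sqrt(Var[W]) = (15.5 - 18) / 7.0975 = -0.3522.
        Two-sided p = 2*Phi(z) = 0.724662.
Step 6: alpha = 0.05. fail to reject H0.

W+ = 20.5, W- = 15.5, W = min = 15.5, p = 0.724662, fail to reject H0.


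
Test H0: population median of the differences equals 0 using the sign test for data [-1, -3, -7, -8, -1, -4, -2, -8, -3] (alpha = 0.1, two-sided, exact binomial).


Step 1: Discard zero differences. Original n = 9; n_eff = number of nonzero differences = 9.
Nonzero differences (with sign): -1, -3, -7, -8, -1, -4, -2, -8, -3
Step 2: Count signs: positive = 0, negative = 9.
Step 3: Under H0: P(positive) = 0.5, so the number of positives S ~ Bin(9, 0.5).
Step 4: Two-sided exact p-value = sum of Bin(9,0.5) probabilities at or below the observed probability = 0.003906.
Step 5: alpha = 0.1. reject H0.

n_eff = 9, pos = 0, neg = 9, p = 0.003906, reject H0.


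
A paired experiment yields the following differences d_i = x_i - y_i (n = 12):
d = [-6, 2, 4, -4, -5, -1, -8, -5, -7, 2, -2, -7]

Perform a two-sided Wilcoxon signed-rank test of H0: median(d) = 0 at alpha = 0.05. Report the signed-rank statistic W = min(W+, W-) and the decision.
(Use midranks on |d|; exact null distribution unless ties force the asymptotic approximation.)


Step 1: Drop any zero differences (none here) and take |d_i|.
|d| = [6, 2, 4, 4, 5, 1, 8, 5, 7, 2, 2, 7]
Step 2: Midrank |d_i| (ties get averaged ranks).
ranks: |6|->9, |2|->3, |4|->5.5, |4|->5.5, |5|->7.5, |1|->1, |8|->12, |5|->7.5, |7|->10.5, |2|->3, |2|->3, |7|->10.5
Step 3: Attach original signs; sum ranks with positive sign and with negative sign.
W+ = 3 + 5.5 + 3 = 11.5
W- = 9 + 5.5 + 7.5 + 1 + 12 + 7.5 + 10.5 + 3 + 10.5 = 66.5
(Check: W+ + W- = 78 should equal n(n+1)/2 = 78.)
Step 4: Test statistic W = min(W+, W-) = 11.5.
Step 5: Ties in |d|, so use the tie-corrected normal approximation.
        E[W] = n(n+1)/4 = 12*13/4 = 39.
        Tie groups: |d|=2 (t=3), |d|=4 (t=2), |d|=5 (t=2), |d|=7 (t=2); sum(t^3 - t) = 42.
        Var[W] = n(n+1)(2n+1)/24 - sum(t^3-t)/48 = 3900/24 - 42/48 = 161.625.
        z = (W - E[W]) / sqrt(Var[W]) = (11.5 - 39) / 12.7132 = -2.1631.
        Two-sided p = 2*Phi(z) = 0.030533.
Step 6: alpha = 0.05. reject H0.

W+ = 11.5, W- = 66.5, W = min = 11.5, p = 0.030533, reject H0.


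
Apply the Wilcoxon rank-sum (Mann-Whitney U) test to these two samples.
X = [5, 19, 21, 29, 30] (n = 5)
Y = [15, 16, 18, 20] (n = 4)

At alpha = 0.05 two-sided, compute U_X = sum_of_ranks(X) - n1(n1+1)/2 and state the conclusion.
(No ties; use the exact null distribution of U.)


Step 1: Combine and sort all 9 observations; assign midranks.
sorted (value, group): (5,X), (15,Y), (16,Y), (18,Y), (19,X), (20,Y), (21,X), (29,X), (30,X)
ranks: 5->1, 15->2, 16->3, 18->4, 19->5, 20->6, 21->7, 29->8, 30->9
Step 2: Rank sum for X: R1 = 1 + 5 + 7 + 8 + 9 = 30.
Step 3: U_X = R1 - n1(n1+1)/2 = 30 - 5*6/2 = 30 - 15 = 15.
       U_Y = n1*n2 - U_X = 20 - 15 = 5.
Step 4: No ties, so the exact null distribution of U (based on enumerating the C(9,5) = 126 equally likely rank assignments) gives the two-sided p-value.
Step 5: p-value = 0.285714; compare to alpha = 0.05. fail to reject H0.

U_X = 15, p = 0.285714, fail to reject H0 at alpha = 0.05.


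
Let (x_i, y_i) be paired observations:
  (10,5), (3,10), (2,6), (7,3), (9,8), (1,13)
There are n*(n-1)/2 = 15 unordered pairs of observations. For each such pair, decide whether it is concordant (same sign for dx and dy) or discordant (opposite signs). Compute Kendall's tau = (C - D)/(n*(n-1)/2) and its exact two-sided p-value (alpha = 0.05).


Step 1: Enumerate the 15 unordered pairs (i,j) with i<j and classify each by sign(x_j-x_i) * sign(y_j-y_i).
  (1,2):dx=-7,dy=+5->D; (1,3):dx=-8,dy=+1->D; (1,4):dx=-3,dy=-2->C; (1,5):dx=-1,dy=+3->D
  (1,6):dx=-9,dy=+8->D; (2,3):dx=-1,dy=-4->C; (2,4):dx=+4,dy=-7->D; (2,5):dx=+6,dy=-2->D
  (2,6):dx=-2,dy=+3->D; (3,4):dx=+5,dy=-3->D; (3,5):dx=+7,dy=+2->C; (3,6):dx=-1,dy=+7->D
  (4,5):dx=+2,dy=+5->C; (4,6):dx=-6,dy=+10->D; (5,6):dx=-8,dy=+5->D
Step 2: C = 4, D = 11, total pairs = 15.
Step 3: tau = (C - D)/(n(n-1)/2) = (4 - 11)/15 = -0.466667.
Step 4: Exact two-sided p-value (enumerate n! = 720 permutations of y under H0): p = 0.272222.
Step 5: alpha = 0.05. fail to reject H0.

tau_b = -0.4667 (C=4, D=11), p = 0.272222, fail to reject H0.


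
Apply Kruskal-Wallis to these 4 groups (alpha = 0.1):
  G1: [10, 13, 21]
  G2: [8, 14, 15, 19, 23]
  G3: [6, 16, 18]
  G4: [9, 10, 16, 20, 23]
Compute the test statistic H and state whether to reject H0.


Step 1: Combine all N = 16 observations and assign midranks.
sorted (value, group, rank): (6,G3,1), (8,G2,2), (9,G4,3), (10,G1,4.5), (10,G4,4.5), (13,G1,6), (14,G2,7), (15,G2,8), (16,G3,9.5), (16,G4,9.5), (18,G3,11), (19,G2,12), (20,G4,13), (21,G1,14), (23,G2,15.5), (23,G4,15.5)
Step 2: Sum ranks within each group.
R_1 = 24.5 (n_1 = 3)
R_2 = 44.5 (n_2 = 5)
R_3 = 21.5 (n_3 = 3)
R_4 = 45.5 (n_4 = 5)
Step 3: H = 12/(N(N+1)) * sum(R_i^2/n_i) - 3(N+1)
     = 12/(16*17) * (24.5^2/3 + 44.5^2/5 + 21.5^2/3 + 45.5^2/5) - 3*17
     = 0.044118 * 1164.27 - 51
     = 0.364706.
Step 4: Ties present; correction factor C = 1 - 18/(16^3 - 16) = 0.995588. Corrected H = 0.364706 / 0.995588 = 0.366322.
Step 5: Under H0, H ~ chi^2(3); p-value = 0.947108.
Step 6: alpha = 0.1. fail to reject H0.

H = 0.3663, df = 3, p = 0.947108, fail to reject H0.


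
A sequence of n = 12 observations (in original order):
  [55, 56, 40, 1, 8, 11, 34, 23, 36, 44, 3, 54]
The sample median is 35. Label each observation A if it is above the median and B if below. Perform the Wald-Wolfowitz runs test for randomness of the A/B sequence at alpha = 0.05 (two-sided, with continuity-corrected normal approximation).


Step 1: Compute median = 35; label A = above, B = below.
Labels in order: AAABBBBBAABA  (n_A = 6, n_B = 6)
Step 2: Count runs R = 5.
Step 3: Under H0 (random ordering), E[R] = 2*n_A*n_B/(n_A+n_B) + 1 = 2*6*6/12 + 1 = 7.0000.
        Var[R] = 2*n_A*n_B*(2*n_A*n_B - n_A - n_B) / ((n_A+n_B)^2 * (n_A+n_B-1)) = 4320/1584 = 2.7273.
        SD[R] = 1.6514.
Step 4: Continuity-corrected z = (R + 0.5 - E[R]) / SD[R] = (5 + 0.5 - 7.0000) / 1.6514 = -0.9083.
Step 5: Two-sided p-value via normal approximation = 2*(1 - Phi(|z|)) = 0.363722.
Step 6: alpha = 0.05. fail to reject H0.

R = 5, z = -0.9083, p = 0.363722, fail to reject H0.


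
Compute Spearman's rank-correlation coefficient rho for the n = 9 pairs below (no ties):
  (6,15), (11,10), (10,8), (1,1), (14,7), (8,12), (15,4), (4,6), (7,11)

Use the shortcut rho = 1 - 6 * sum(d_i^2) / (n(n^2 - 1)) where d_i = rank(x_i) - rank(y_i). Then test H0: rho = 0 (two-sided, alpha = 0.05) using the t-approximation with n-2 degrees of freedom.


Step 1: Rank x and y separately (midranks; no ties here).
rank(x): 6->3, 11->7, 10->6, 1->1, 14->8, 8->5, 15->9, 4->2, 7->4
rank(y): 15->9, 10->6, 8->5, 1->1, 7->4, 12->8, 4->2, 6->3, 11->7
Step 2: d_i = R_x(i) - R_y(i); compute d_i^2.
  (3-9)^2=36, (7-6)^2=1, (6-5)^2=1, (1-1)^2=0, (8-4)^2=16, (5-8)^2=9, (9-2)^2=49, (2-3)^2=1, (4-7)^2=9
sum(d^2) = 122.
Step 3: rho = 1 - 6*122 / (9*(9^2 - 1)) = 1 - 732/720 = -0.016667.
Step 4: Under H0, t = rho * sqrt((n-2)/(1-rho^2)) = -0.0441 ~ t(7).
Step 5: Two-sided p-value from the t-distribution with 7 df = 0.966055.
Step 6: alpha = 0.05. fail to reject H0.

rho = -0.0167, p = 0.966055, fail to reject H0 at alpha = 0.05.


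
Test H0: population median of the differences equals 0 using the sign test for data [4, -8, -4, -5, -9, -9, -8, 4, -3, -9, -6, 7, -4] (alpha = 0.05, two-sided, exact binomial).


Step 1: Discard zero differences. Original n = 13; n_eff = number of nonzero differences = 13.
Nonzero differences (with sign): +4, -8, -4, -5, -9, -9, -8, +4, -3, -9, -6, +7, -4
Step 2: Count signs: positive = 3, negative = 10.
Step 3: Under H0: P(positive) = 0.5, so the number of positives S ~ Bin(13, 0.5).
Step 4: Two-sided exact p-value = sum of Bin(13,0.5) probabilities at or below the observed probability = 0.092285.
Step 5: alpha = 0.05. fail to reject H0.

n_eff = 13, pos = 3, neg = 10, p = 0.092285, fail to reject H0.
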